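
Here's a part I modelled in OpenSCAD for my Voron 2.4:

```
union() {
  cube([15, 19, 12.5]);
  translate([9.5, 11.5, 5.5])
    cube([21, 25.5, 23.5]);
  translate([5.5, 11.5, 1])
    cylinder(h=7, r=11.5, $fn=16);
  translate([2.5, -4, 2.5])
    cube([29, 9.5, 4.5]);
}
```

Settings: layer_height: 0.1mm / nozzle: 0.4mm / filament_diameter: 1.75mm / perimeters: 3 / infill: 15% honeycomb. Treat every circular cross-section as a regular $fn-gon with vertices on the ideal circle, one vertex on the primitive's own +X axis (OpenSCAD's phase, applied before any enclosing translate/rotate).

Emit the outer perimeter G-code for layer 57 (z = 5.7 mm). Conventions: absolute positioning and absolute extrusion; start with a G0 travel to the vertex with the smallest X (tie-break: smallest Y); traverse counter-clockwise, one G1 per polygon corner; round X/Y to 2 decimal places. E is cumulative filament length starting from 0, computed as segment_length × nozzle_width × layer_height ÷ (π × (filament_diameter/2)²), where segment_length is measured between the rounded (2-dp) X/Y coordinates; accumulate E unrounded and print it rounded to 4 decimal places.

At z = 5.7 mm: the 15×19 cube contributes its full rectangle; the 21×25.5 cube at (9.5, 11.5) contributes its full rectangle; the r=11.5 cylinder at (5.5, 11.5) contributes a regular 16-gon of circumradius 11.5; the cube at (2.5, -4) (footprint 29×9.5) is included at this height; Combining (union): the regions partially overlap (shared area 391.42 mm²), so overlapping operands fuse into one piece — 1 connected region. The outline is a single polygon with 20 vertices. Extrusion per mm of travel: 0.4 × 0.1 / (π × 0.875²) = 0.016630. Accumulating E over each segment gives final E = 2.9671.

G0 X-6.00 Y11.50 Z5.70
G1 X-5.12 Y7.10 E0.0746
G1 X-2.63 Y3.37 E0.1492
G1 X0.00 Y1.61 E0.2018
G1 X0.00 Y0.00 E0.2286
G1 X2.50 Y0.00 E0.2702
G1 X2.50 Y-4.00 E0.3367
G1 X31.50 Y-4.00 E0.8190
G1 X31.50 Y5.50 E0.9770
G1 X15.06 Y5.50 E1.2504
G1 X16.12 Y7.10 E1.2823
G1 X17.00 Y11.50 E1.3569
G1 X30.50 Y11.50 E1.5814
G1 X30.50 Y37.00 E2.0055
G1 X9.50 Y37.00 E2.3547
G1 X9.50 Y22.20 E2.6008
G1 X5.50 Y23.00 E2.6687
G1 X1.10 Y22.12 E2.7433
G1 X-2.63 Y19.63 E2.8179
G1 X-5.12 Y15.90 E2.8924
G1 X-6.00 Y11.50 E2.9671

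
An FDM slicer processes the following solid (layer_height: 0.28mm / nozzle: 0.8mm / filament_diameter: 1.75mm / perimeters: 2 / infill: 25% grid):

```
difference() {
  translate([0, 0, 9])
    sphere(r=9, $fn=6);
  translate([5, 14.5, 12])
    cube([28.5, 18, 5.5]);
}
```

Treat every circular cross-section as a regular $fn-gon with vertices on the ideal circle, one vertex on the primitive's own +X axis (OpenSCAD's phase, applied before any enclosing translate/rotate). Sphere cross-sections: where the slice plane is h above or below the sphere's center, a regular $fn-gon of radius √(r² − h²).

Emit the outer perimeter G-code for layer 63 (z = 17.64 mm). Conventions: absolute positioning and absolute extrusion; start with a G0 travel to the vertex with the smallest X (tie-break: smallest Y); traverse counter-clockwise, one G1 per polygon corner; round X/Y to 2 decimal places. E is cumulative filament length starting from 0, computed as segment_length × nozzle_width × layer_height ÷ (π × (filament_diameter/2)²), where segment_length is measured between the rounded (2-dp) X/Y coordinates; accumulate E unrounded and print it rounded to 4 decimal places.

At z = 17.64 mm: the r=9 sphere contributes a regular 6-gon of circumradius √(9²−8.64²) = 2.520; the cube at (5, 14.5) does not reach this height (z outside [12, 17.5]); Subtracting the remaining from the first: none of the subtracted shapes is present at this height, so the r=9 sphere is unchanged — 1 connected region. The outline is a single polygon with 6 vertices. Extrusion per mm of travel: 0.8 × 0.28 / (π × 0.875²) = 0.093128. Accumulating E over each segment gives final E = 1.4073.

G0 X-2.52 Y0.00 Z17.64
G1 X-1.26 Y-2.18 E0.2345
G1 X1.26 Y-2.18 E0.4692
G1 X2.52 Y0.00 E0.7037
G1 X1.26 Y2.18 E0.9382
G1 X-1.26 Y2.18 E1.1728
G1 X-2.52 Y0.00 E1.4073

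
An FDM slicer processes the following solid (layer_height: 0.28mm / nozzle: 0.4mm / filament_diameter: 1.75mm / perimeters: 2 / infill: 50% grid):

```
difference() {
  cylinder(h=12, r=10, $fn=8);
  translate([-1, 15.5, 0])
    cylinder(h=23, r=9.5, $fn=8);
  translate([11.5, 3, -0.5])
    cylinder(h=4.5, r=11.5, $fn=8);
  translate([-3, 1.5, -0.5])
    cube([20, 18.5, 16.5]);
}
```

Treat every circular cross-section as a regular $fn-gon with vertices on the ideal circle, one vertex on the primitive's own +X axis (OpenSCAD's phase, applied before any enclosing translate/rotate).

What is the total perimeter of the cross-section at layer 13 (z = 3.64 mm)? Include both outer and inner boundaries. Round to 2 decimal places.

At z = 3.64 mm: the r=10 cylinder gives a regular 8-gon of circumradius 10 (constant along its height) (perimeter = 2·8·10.000·sin(180°/8) = 61.23 mm); the r=9.5 cylinder at (-1, 15.5) contributes a regular 8-gon of circumradius 9.5 (perimeter = 2·8·9.500·sin(180°/8) = 58.17 mm); the cylinder at (11.5, 3): section is a regular 8-gon, circumradius r=11.5 (perimeter = 2·8·11.500·sin(180°/8) = 70.41 mm); the cube at (-3, 1.5) (footprint 20×18.5) is included at this height (perimeter 77.00 mm); Taking the first minus the rest: starting from the r=10 cylinder, the r=9.5 cylinder at (-1, 15.5) partially overlaps it — only the 19.11 mm² overlap (of its 255.27 mm²) is removed, clipping the outline; the r=11.5 cylinder at (11.5, 3) partially overlaps it — only the 95.79 mm² overlap (of its 374.06 mm²) is removed, clipping the outline; the 20×18.5 cube at (-3, 1.5) partially overlaps it — only the 17.92 mm² overlap (of its 370.00 mm²) is removed, clipping the outline — boundary = 55.69 mm. Overall, the cross-section is a single solid region. Total boundary length (outer) = 55.69 mm.

55.69 mm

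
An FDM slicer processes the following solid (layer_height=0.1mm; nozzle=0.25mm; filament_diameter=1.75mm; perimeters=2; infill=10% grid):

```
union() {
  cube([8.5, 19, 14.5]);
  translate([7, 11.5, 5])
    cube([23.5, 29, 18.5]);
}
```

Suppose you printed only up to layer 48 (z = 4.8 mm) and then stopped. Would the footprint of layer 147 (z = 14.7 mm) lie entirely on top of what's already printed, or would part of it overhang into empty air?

Compare the two slices. At z = 4.8: the cube is present — its section is the full 8.5×19 rectangle (area 161.50 mm²); the cube at (7, 11.5) is absent (z outside [5, 23.5]); Taking the union: only the 8.5×19 cube is present, so the union is just that shape — area = 161.50 mm². At z = 14.7: the cube is not intersected at this z (z outside [0, 14.5]); the cube at (7, 11.5) is present — its section is the full 23.5×29 rectangle (area 681.50 mm²); Merging all regions: only the 23.5×29 cube at (7, 11.5) is present, so the union is just that shape — area = 681.50 mm². Checking containment: at z = 14.7 the cross-section extends beyond the z = 4.8 cross-section by about 670.25 mm².

part overhangs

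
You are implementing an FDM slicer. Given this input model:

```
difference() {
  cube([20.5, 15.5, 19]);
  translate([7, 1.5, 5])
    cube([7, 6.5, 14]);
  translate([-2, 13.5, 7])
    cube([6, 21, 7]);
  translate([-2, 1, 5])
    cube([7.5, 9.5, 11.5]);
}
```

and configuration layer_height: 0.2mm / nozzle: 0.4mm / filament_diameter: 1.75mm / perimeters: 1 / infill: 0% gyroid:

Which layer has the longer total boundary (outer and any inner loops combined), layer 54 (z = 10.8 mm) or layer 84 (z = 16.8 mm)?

layer 54 (z = 10.8 mm)

Layer 54 (z = 10.8): the cube (footprint 20.5×15.5) is included at this height (perimeter 72.00 mm); the cube at (7, 1.5) is present — its section is the full 7×6.5 rectangle (perimeter 27.00 mm); the cube at (-2, 13.5) (footprint 6×21) is included at this height (perimeter 54.00 mm); the cube at (-2, 1) is present — its section is the full 7.5×9.5 rectangle (perimeter 34.00 mm); Subtracting the remaining from the first: starting from the 20.5×15.5 cube, the 7×6.5 cube at (7, 1.5) lies wholly inside it (removes its full 45.50 mm² and its 27.00 mm outline becomes a hole wall); the 6×21 cube at (-2, 13.5) partially overlaps it — only the 8.00 mm² overlap (of its 126.00 mm²) is removed, clipping the outline; the 7.5×9.5 cube at (-2, 1) partially overlaps it — only the 52.25 mm² overlap (of its 71.25 mm²) is removed, clipping the outline — boundary (outer + 1 inner loop) = 110.00 mm. So its perimeter = 110.00 mm. Layer 84 (z = 16.8): the cube is present — its section is the full 20.5×15.5 rectangle (perimeter 72.00 mm); the cube at (7, 1.5) is present — its section is the full 7×6.5 rectangle (perimeter 27.00 mm); the cube at (-2, 13.5) does not reach this height (z outside [7, 14]); the cube at (-2, 1) does not reach this height (z outside [5, 16.5]); After the difference (first − rest): starting from the 20.5×15.5 cube, the 7×6.5 cube at (7, 1.5) lies wholly inside it (removes its full 45.50 mm² and its 27.00 mm outline becomes a hole wall) — boundary (outer + 1 inner loop) = 99.00 mm. So its perimeter = 99.00 mm. Layer 54 is larger (110.00 vs 99.00 mm).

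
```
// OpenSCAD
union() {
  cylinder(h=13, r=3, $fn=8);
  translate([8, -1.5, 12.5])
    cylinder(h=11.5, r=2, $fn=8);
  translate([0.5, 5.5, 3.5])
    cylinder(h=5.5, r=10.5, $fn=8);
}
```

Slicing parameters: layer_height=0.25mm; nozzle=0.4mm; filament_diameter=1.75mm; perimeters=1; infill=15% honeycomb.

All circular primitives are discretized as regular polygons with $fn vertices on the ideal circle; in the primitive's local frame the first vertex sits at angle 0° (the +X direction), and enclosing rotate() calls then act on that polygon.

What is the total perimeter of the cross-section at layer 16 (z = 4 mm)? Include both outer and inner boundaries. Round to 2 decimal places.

At z = 4 mm: the r=3 cylinder gives a regular 8-gon of circumradius 3 (constant along its height) (perimeter = 2·8·3.000·sin(180°/8) = 18.37 mm); the cylinder at (8, -1.5) is absent (z outside [12.5, 24]); the r=10.5 cylinder at (0.5, 5.5) contributes a regular 8-gon of circumradius 10.5 (perimeter = 2·8·10.500·sin(180°/8) = 64.29 mm); Combining (union): the r=3 cylinder lies entirely inside the r=10.5 cylinder at (0.5, 5.5), so the union is just the r=10.5 cylinder at (0.5, 5.5) — boundary = 64.29 mm. Overall, the cross-section is a single solid region. Total boundary length (outer) = 64.29 mm.

64.29 mm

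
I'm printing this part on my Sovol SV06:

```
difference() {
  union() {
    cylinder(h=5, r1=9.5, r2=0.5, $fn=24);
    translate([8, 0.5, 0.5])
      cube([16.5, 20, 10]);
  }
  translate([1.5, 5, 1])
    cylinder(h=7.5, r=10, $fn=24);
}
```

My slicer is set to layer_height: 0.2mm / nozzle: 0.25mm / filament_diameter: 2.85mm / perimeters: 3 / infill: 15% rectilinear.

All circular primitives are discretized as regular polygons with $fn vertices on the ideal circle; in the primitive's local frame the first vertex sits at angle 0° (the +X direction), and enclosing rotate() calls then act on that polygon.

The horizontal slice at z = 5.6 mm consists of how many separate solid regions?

At z = 5.6 mm: the cone does not reach this height (z outside [0, 5]); the cube at (8, 0.5) is present — its section is the full 16.5×20 rectangle; Taking the union: only the 16.5×20 cube at (8, 0.5) is present, so the union is just that shape — 1 connected region; the cylinder at (1.5, 5): section is a regular 24-gon, circumradius r=10; After the difference (first − rest): starting from the result so far, the r=10 cylinder at (1.5, 5) partially overlaps it — only the 31.89 mm² overlap (of its 310.58 mm²) is removed, clipping the outline — 1 connected region. The result has 1 disconnected region.

1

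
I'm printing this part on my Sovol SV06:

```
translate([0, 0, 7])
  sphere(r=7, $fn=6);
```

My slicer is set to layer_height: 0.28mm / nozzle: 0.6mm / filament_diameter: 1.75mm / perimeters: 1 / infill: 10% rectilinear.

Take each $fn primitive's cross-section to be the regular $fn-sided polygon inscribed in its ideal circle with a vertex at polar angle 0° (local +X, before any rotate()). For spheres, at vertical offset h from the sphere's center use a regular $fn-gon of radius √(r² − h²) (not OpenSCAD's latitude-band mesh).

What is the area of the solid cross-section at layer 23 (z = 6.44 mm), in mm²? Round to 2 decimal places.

126.49 mm²

At z = 6.44 mm: the r=7 sphere contributes a regular 6-gon of circumradius √(7²−0.56²) = 6.978 (area = (6/2)·6.978²·sin(360°/6) = 126.49 mm²). Overall, the cross-section is a single solid region. Net area = 126.49 mm².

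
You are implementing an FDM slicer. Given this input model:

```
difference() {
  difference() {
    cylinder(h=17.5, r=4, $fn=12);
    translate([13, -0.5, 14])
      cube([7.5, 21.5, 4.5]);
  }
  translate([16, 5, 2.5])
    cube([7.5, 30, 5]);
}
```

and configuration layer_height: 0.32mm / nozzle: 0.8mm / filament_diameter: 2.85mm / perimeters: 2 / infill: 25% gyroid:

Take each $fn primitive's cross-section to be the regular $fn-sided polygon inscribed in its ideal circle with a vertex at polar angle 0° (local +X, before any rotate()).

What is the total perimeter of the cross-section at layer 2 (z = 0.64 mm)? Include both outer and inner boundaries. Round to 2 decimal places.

24.85 mm

At z = 0.64 mm: the r=4 cylinder gives a regular 12-gon of circumradius 4 (constant along its height) (perimeter = 2·12·4.000·sin(180°/12) = 24.85 mm); the cube at (13, -0.5) is not intersected at this z (z outside [14, 18.5]); Subtracting the remaining from the first: none of the subtracted shapes is present at this height, so the r=4 cylinder is unchanged — boundary = 24.85 mm; the cube at (16, 5) is not intersected at this z (z outside [2.5, 7.5]); After the difference (first − rest): none of the subtracted shapes is present at this height, so the result so far is unchanged — boundary = 24.85 mm. Overall, the cross-section is a single solid region. Total boundary length (outer) = 24.85 mm.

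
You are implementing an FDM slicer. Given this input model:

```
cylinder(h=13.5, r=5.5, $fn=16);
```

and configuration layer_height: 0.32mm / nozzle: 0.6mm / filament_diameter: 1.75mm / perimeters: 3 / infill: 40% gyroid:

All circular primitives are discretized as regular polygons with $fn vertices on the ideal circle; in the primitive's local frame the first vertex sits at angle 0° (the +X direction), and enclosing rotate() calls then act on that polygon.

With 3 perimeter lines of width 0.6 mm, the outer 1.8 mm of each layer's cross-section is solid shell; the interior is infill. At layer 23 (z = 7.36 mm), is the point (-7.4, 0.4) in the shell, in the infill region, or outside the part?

outside

At z = 7.36 mm: the r=5.5 cylinder gives a regular 16-gon of circumradius 5.5 (constant along its height). Overall, the cross-section is a single solid region. The nearest boundary edge runs (-5.08, 2.10)→(-5.50, 0.00); distance from the point to it = 1.94 mm. The point is not inside any of the regions above, so it lies outside the cross-section (1.94 mm from the nearest boundary).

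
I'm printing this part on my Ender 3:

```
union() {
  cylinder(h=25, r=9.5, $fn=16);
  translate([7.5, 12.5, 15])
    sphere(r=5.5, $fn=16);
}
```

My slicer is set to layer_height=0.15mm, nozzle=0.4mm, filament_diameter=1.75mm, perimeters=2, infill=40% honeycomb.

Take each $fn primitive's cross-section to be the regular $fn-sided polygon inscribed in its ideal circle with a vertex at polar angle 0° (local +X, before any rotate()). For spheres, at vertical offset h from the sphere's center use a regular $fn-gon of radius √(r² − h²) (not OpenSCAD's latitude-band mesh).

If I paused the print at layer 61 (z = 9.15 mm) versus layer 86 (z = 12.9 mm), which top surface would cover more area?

layer 86 (z = 12.9 mm)

Layer 61 (z = 9.15): the cylinder: section is a regular 16-gon, circumradius r=9.5 (area = (16/2)·9.500²·sin(360°/16) = 276.30 mm²); the sphere at (7.5, 12.5) is not intersected at this z (|z−center|=5.850 > r=5.5); Combining (union): only the r=9.5 cylinder is present, so the union is just that shape — area = 276.30 mm². So its area = 276.30 mm². Layer 86 (z = 12.9): the r=9.5 cylinder gives a regular 16-gon of circumradius 9.5 (constant along its height) (area = (16/2)·9.500²·sin(360°/16) = 276.30 mm²); the r=5.5 sphere at (7.5, 12.5) slices to a regular 16-gon of circumradius 5.083 (√(r²−h²) with h=2.1 from center) (area = (16/2)·5.083²·sin(360°/16) = 79.11 mm²); Merging all regions: the 2 present regions are separate (no shared area or edge), so areas and boundary lengths simply add and each stays a separate island — area = 355.41 mm². So its area = 355.41 mm². Layer 86 is larger (355.41 vs 276.30 mm²).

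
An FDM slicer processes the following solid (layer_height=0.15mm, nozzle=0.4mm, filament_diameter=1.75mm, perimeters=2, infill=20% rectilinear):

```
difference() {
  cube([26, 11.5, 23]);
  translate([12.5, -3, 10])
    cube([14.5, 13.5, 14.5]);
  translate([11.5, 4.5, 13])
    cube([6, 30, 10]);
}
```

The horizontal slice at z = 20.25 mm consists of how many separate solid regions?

At z = 20.25 mm: the 26×11.5 cube contributes its full rectangle; the cube at (12.5, -3) is present — its section is the full 14.5×13.5 rectangle; the 6×30 cube at (11.5, 4.5) contributes its full rectangle; After the difference (first − rest): starting from the 26×11.5 cube, the 14.5×13.5 cube at (12.5, -3) partially overlaps it — only the 141.75 mm² overlap (of its 195.75 mm²) is removed, clipping the outline; the 6×30 cube at (11.5, 4.5) partially overlaps it — only the 12.00 mm² overlap (of its 180.00 mm²) is removed, clipping the outline — 2 connected regions. The result has 2 disconnected regions.

2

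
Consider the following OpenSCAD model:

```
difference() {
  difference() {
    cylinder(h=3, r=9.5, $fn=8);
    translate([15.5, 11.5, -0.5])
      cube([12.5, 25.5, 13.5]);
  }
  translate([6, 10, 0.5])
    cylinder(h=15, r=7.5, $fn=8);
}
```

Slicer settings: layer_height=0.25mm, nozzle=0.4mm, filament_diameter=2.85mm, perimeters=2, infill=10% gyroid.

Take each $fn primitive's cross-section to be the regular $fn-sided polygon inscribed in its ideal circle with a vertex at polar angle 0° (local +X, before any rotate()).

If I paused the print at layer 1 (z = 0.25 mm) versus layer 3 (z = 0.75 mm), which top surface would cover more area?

Layer 1 (z = 0.25): the r=9.5 cylinder gives a regular 8-gon of circumradius 9.5 (constant along its height) (area = (8/2)·9.500²·sin(360°/8) = 255.27 mm²); the cube at (15.5, 11.5) is present — its section is the full 12.5×25.5 rectangle (area 318.75 mm²); Subtracting the remaining from the first: starting from the r=9.5 cylinder (255.27 mm²), the 12.5×25.5 cube at (15.5, 11.5) misses the remaining region (no effect) — area = 255.27 mm²; the cylinder at (6, 10) is not intersected at this z (z outside [0.5, 15.5]); Taking the first minus the rest: none of the subtracted shapes is present at this height, so the result so far is unchanged — area = 255.27 mm². So its area = 255.27 mm². Layer 3 (z = 0.75): the r=9.5 cylinder gives a regular 8-gon of circumradius 9.5 (constant along its height) (area = (8/2)·9.500²·sin(360°/8) = 255.27 mm²); the 12.5×25.5 cube at (15.5, 11.5) contributes its full rectangle (area 318.75 mm²); Subtracting the remaining from the first: starting from the r=9.5 cylinder (255.27 mm²), the 12.5×25.5 cube at (15.5, 11.5) misses the remaining region (no effect) — area = 255.27 mm²; the r=7.5 cylinder at (6, 10) contributes a regular 8-gon of circumradius 7.5 (area = (8/2)·7.500²·sin(360°/8) = 159.10 mm²); After the difference (first − rest): starting from that combined region (255.27 mm²), the r=7.5 cylinder at (6, 10) partially overlaps it — only the 34.07 mm² overlap (of its 159.10 mm²) is removed, clipping the outline — area = 221.20 mm². So its area = 221.20 mm². Layer 1 is larger (255.27 vs 221.20 mm²).

layer 1 (z = 0.25 mm)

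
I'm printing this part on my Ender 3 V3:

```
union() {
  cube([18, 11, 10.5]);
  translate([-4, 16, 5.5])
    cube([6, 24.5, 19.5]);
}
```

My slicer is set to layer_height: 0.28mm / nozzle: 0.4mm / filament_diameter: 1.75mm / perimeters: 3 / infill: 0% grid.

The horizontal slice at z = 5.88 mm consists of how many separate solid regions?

At z = 5.88 mm: the 18×11 cube contributes its full rectangle; the 6×24.5 cube at (-4, 16) contributes its full rectangle; Taking the union: the 2 present regions are separate (no shared area or edge), so areas and boundary lengths simply add and each stays a separate island — 2 connected regions. The result has 2 disconnected regions.

2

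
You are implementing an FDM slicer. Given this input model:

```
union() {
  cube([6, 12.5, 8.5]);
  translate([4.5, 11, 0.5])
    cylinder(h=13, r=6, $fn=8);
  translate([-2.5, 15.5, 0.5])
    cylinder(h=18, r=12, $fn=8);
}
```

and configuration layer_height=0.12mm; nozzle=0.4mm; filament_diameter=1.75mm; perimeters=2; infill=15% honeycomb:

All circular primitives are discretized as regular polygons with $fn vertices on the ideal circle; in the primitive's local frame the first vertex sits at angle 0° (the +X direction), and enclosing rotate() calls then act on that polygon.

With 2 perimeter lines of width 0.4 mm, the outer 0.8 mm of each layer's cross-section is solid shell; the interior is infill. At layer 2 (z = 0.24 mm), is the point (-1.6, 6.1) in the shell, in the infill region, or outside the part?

At z = 0.24 mm: the 6×12.5 cube contributes its full rectangle; the cylinder at (4.5, 11) does not reach this height (z outside [0.5, 13.5]); the cylinder at (-2.5, 15.5) is not intersected at this z (z outside [0.5, 18.5]); Merging all regions: only the 6×12.5 cube is present, so the union is just that shape — 1 connected region. Overall, the cross-section is a single solid region. The nearest boundary edge runs (0.00, 12.50)→(0.00, 0.00); distance from the point to it = 1.60 mm. The point is not inside any of the regions above, so it lies outside the cross-section (1.60 mm from the nearest boundary).

outside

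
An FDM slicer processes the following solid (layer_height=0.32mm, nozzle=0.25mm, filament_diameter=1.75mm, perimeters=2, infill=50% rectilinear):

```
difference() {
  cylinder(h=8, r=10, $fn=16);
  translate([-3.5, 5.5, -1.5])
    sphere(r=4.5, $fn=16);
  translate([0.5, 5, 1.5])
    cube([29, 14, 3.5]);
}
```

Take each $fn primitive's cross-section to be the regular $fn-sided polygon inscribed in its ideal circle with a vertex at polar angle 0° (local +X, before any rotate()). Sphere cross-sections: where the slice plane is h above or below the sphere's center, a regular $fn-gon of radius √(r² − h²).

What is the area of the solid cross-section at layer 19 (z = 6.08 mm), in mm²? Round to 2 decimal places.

At z = 6.08 mm: the r=10 cylinder gives a regular 16-gon of circumradius 10 (constant along its height) (area = (16/2)·10.000²·sin(360°/16) = 306.15 mm²); the sphere at (-3.5, 5.5) is not intersected at this z (|z−center|=7.580 > r=4.5); the cube at (0.5, 5) is not intersected at this z (z outside [1.5, 5]); After the difference (first − rest): none of the subtracted shapes is present at this height, so the r=10 cylinder is unchanged — area = 306.15 mm². Overall, the cross-section is a single solid region. Net area = 306.15 mm².

306.15 mm²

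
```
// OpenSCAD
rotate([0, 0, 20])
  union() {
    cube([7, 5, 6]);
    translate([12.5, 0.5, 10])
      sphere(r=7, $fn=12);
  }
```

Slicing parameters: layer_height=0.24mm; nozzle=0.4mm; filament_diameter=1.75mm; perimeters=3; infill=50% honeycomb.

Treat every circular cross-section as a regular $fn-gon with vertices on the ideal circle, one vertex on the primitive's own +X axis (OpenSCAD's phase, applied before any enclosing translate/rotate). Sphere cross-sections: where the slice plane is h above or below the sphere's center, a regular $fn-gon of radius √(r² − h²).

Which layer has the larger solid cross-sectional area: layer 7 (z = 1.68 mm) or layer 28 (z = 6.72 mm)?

Layer 7 (z = 1.68): the cube is present — its section is the full 7×5 rectangle (area 35.00 mm²); the sphere at (12.5, 0.5) does not reach this height (|z−center|=8.320 > r=7); Combining (union): only the 7×5 cube is present, so the union is just that shape — area = 35.00 mm²; (whole slice rotated 20° about Z — lengths, areas and connectivity unchanged). So its area = 35.00 mm². Layer 28 (z = 6.72): the cube is not intersected at this z (z outside [0, 6]); the r=7 sphere at (12.5, 0.5) contributes a regular 12-gon of circumradius √(7²−3.28²) = 6.184 (area = (12/2)·6.184²·sin(360°/12) = 114.72 mm²); Combining (union): only the r=7 sphere at (12.5, 0.5) is present, so the union is just that shape — area = 114.72 mm²; (whole slice rotated 20° about Z — lengths, areas and connectivity unchanged). So its area = 114.72 mm². Layer 28 is larger (114.72 vs 35.00 mm²).

layer 28 (z = 6.72 mm)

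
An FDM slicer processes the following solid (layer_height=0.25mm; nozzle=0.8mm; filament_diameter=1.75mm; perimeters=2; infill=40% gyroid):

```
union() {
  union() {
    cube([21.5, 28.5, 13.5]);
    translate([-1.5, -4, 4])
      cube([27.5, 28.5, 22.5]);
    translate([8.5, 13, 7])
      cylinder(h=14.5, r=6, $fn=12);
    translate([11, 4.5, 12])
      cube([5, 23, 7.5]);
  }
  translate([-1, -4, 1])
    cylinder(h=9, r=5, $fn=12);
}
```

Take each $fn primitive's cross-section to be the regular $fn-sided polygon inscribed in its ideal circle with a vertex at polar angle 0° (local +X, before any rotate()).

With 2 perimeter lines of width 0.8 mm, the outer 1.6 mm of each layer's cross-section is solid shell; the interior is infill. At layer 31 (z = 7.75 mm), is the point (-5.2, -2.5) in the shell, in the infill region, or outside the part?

At z = 7.75 mm: the cube (footprint 21.5×28.5) is included at this height; the cube at (-1.5, -4) (footprint 27.5×28.5) is included at this height; the cylinder at (8.5, 13): section is a regular 12-gon, circumradius r=6; the cube at (11, 4.5) is not intersected at this z (z outside [12, 19.5]); Merging all regions: the regions partially overlap (shared area 634.75 mm²), so overlapping operands fuse into one piece — 1 connected region; the r=5 cylinder at (-1, -4) gives a regular 12-gon of circumradius 5 (constant along its height); Taking the union: the regions partially overlap (shared area 21.22 mm²), so overlapping operands fuse into one piece — 1 connected region. Overall, the cross-section is a single solid region. The nearest boundary edge runs (-6.00, -4.00)→(-5.33, -1.50); distance from the point to it = 0.38 mm. The point is inside the cross-section, 0.38 mm from the nearest boundary — within the 1.6 mm shell band (2 × 0.8).

shell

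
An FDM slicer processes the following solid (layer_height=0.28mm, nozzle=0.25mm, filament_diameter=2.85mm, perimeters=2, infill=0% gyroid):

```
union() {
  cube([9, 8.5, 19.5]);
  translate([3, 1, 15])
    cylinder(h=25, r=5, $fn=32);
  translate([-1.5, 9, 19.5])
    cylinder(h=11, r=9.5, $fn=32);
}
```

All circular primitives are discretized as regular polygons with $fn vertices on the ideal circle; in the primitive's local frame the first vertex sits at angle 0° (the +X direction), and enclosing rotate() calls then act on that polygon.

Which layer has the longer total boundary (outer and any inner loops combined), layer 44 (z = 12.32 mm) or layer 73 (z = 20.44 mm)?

layer 73 (z = 20.44 mm)

Layer 44 (z = 12.32): the cube (footprint 9×8.5) is included at this height (perimeter 35.00 mm); the cylinder at (3, 1) is absent (z outside [15, 40]); the cylinder at (-1.5, 9) does not reach this height (z outside [19.5, 30.5]); Taking the union: only the 9×8.5 cube is present, so the union is just that shape — boundary = 35.00 mm. So its perimeter = 35.00 mm. Layer 73 (z = 20.44): the cube does not reach this height (z outside [0, 19.5]); the cylinder at (3, 1): section is a regular 32-gon, circumradius r=5 (perimeter = 2·32·5.000·sin(180°/32) = 31.37 mm); the cylinder at (-1.5, 9): section is a regular 32-gon, circumradius r=9.5 (perimeter = 2·32·9.500·sin(180°/32) = 59.59 mm); Merging all regions: the regions partially overlap (shared area 37.45 mm²), so the edge portions inside another operand are dropped and the merged outline is re-measured after clipping — boundary = 67.17 mm. So its perimeter = 67.17 mm. Layer 73 is larger (67.17 vs 35.00 mm).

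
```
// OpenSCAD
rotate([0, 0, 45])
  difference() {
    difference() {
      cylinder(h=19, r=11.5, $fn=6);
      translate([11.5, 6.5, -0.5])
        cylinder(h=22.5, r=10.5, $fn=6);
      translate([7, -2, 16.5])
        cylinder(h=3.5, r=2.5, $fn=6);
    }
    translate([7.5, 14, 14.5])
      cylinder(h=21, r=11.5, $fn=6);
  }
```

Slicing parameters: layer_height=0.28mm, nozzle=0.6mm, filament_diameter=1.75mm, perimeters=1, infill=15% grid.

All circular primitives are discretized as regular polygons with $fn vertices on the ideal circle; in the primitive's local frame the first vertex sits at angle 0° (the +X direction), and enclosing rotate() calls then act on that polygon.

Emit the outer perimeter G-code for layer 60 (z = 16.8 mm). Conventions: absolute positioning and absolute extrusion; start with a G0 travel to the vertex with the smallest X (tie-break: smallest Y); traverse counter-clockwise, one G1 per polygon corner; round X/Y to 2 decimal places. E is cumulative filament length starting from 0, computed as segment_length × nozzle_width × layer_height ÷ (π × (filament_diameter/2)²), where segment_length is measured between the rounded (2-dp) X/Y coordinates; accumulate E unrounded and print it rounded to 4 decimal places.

At z = 16.8 mm: the r=11.5 cylinder gives a regular 6-gon of circumradius 11.5 (constant along its height); the cylinder at (11.5, 6.5): section is a regular 6-gon, circumradius r=10.5; the cylinder at (7, -2): section is a regular 6-gon, circumradius r=2.5; After the difference (first − rest): starting from the r=11.5 cylinder, the r=10.5 cylinder at (11.5, 6.5) partially overlaps it — only the 73.90 mm² overlap (of its 286.44 mm²) is removed, clipping the outline; the r=2.5 cylinder at (7, -2) partially overlaps it — only the 7.05 mm² overlap (of its 16.24 mm²) is removed, clipping the outline — 1 connected region; the cylinder at (7.5, 14): section is a regular 6-gon, circumradius r=11.5; Subtracting the remaining from the first: starting from that combined region, the r=11.5 cylinder at (7.5, 14) partially overlaps it — only the 10.87 mm² overlap (of its 343.60 mm²) is removed, clipping the outline — 1 connected region; (whole slice rotated 45° about Z — lengths, areas and connectivity unchanged). The outline is a single polygon with 13 vertices. Extrusion per mm of travel: 0.6 × 0.28 / (π × 0.875²) = 0.069846. Accumulating E over each segment gives final E = 4.8359.

G0 X-11.11 Y2.98 Z16.80
G1 X-8.13 Y-8.13 E0.8034
G1 X2.98 Y-11.11 E1.6068
G1 X11.11 Y-2.98 E2.4099
G1 X8.91 Y5.24 E3.0042
G1 X8.31 Y4.64 E3.0635
G1 X8.78 Y2.89 E3.1901
G1 X7.01 Y1.12 E3.3649
G1 X4.60 Y1.77 E3.5393
G1 X4.23 Y3.13 E3.6377
G1 X-1.15 Y4.57 E4.0267
G1 X-1.62 Y4.09 E4.0736
G1 X-8.22 Y5.86 E4.5509
G1 X-11.11 Y2.98 E4.8359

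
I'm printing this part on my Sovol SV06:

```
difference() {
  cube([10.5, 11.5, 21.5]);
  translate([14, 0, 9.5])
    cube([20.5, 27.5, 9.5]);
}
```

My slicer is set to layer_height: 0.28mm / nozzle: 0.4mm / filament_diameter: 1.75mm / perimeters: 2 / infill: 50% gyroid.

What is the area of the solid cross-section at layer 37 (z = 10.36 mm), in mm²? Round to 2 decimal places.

At z = 10.36 mm: the cube is present — its section is the full 10.5×11.5 rectangle (area 120.75 mm²); the cube at (14, 0) is present — its section is the full 20.5×27.5 rectangle (area 563.75 mm²); After the difference (first − rest): starting from the 10.5×11.5 cube (120.75 mm²), the 20.5×27.5 cube at (14, 0) misses the remaining region (no effect) — area = 120.75 mm². Overall, the cross-section is a single solid region. Net area = 120.75 mm².

120.75 mm²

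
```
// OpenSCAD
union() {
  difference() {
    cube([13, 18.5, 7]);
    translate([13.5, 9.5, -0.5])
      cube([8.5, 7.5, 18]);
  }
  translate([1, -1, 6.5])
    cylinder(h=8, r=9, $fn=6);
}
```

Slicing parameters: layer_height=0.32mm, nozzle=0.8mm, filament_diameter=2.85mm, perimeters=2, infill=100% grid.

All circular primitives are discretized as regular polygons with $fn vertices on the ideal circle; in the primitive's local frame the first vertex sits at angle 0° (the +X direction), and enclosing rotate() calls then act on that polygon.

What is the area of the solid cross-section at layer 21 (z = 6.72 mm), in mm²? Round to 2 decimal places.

At z = 6.72 mm: the cube is present — its section is the full 13×18.5 rectangle (area 240.50 mm²); the cube at (13.5, 9.5) (footprint 8.5×7.5) is included at this height (area 63.75 mm²); Taking the first minus the rest: starting from the 13×18.5 cube (240.50 mm²), the 8.5×7.5 cube at (13.5, 9.5) misses the remaining region (no effect) — area = 240.50 mm²; the r=9 cylinder at (1, -1) gives a regular 6-gon of circumradius 9 (constant along its height) (area = (6/2)·9.000²·sin(360°/6) = 210.44 mm²); Taking the union: the regions partially overlap — summed areas 450.94 mm² minus the doubly-counted overlap 50.69 mm² gives 400.25 mm² — area = 400.25 mm². Overall, the cross-section is a single solid region. Net area = 400.25 mm².

400.25 mm²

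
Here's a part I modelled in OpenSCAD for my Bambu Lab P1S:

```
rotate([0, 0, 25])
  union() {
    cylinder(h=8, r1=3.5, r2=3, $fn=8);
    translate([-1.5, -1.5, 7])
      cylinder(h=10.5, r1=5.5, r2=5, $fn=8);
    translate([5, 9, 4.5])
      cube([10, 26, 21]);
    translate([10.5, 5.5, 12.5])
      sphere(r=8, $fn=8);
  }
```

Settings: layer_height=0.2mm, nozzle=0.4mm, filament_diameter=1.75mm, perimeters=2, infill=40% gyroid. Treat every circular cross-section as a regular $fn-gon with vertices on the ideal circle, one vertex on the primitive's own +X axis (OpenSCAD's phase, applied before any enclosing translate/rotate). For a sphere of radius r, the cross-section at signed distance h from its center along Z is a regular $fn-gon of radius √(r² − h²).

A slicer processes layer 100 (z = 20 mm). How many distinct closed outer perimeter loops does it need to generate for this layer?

2

At z = 20 mm: the cone is not intersected at this z (z outside [0, 8]); the cone at (-1.5, -1.5) does not reach this height (z outside [7, 17.5]); the cube at (5, 9) is present — its section is the full 10×26 rectangle; the r=8 sphere at (10.5, 5.5) contributes a regular 8-gon of circumradius √(8²−7.5²) = 2.784; Taking the union: the 2 present regions are separate (no shared area or edge), so areas and boundary lengths simply add and each stays a separate island — 2 connected regions; (whole slice rotated 25° about Z — lengths, areas and connectivity unchanged). The result has 2 disconnected regions.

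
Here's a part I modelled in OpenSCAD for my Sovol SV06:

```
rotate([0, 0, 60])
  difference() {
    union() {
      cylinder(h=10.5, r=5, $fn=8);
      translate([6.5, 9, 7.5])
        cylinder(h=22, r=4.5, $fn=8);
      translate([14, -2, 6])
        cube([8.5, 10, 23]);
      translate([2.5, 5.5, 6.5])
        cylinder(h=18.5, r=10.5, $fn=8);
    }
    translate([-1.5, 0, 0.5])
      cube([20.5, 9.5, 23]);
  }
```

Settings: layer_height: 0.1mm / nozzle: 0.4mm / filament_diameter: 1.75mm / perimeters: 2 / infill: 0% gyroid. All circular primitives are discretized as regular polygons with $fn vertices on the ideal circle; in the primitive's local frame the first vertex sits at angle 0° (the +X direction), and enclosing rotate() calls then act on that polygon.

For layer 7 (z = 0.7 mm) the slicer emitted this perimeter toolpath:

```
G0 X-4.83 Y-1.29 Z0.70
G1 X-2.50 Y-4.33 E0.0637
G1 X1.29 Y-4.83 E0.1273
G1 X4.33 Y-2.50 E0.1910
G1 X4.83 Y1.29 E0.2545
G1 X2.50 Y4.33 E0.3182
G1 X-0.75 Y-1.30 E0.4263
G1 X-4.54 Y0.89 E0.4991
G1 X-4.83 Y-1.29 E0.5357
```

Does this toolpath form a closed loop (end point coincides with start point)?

Start point (G0): (-4.83, -1.29). End point (last G1): the path returns to the start — closed.

yes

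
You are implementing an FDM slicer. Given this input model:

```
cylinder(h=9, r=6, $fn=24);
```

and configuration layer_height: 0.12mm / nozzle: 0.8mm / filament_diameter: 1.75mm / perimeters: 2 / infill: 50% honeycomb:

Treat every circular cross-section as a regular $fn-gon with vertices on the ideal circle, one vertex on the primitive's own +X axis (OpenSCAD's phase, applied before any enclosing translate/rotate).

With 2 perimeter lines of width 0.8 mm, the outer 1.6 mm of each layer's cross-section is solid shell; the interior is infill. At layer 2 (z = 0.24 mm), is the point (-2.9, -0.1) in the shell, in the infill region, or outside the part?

infill

At z = 0.24 mm: the r=6 cylinder gives a regular 24-gon of circumradius 6 (constant along its height). Overall, the cross-section is a single solid region. The nearest boundary edge runs (-6.00, 0.00)→(-5.80, -1.55); distance from the point to it = 3.06 mm. The point is inside the cross-section and 3.06 mm from the nearest boundary — more than the 1.6 mm shell width (2 × 0.8), so it's in the infill interior.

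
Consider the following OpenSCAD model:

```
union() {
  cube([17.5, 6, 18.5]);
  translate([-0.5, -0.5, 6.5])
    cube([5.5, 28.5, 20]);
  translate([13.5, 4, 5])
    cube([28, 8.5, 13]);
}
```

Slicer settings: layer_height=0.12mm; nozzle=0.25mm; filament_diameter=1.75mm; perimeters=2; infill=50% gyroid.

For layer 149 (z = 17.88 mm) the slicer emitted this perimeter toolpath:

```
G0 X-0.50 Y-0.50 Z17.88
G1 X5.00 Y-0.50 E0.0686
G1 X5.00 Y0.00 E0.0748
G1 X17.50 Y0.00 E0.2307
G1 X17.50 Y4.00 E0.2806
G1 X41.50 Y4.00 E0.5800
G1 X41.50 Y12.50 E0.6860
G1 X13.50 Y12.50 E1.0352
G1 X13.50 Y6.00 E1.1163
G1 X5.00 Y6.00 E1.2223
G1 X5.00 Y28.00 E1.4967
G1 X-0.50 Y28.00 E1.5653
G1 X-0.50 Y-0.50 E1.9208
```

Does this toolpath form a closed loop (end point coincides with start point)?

yes

Start point (G0): (-0.50, -0.50). End point (last G1): the path returns to the start — closed.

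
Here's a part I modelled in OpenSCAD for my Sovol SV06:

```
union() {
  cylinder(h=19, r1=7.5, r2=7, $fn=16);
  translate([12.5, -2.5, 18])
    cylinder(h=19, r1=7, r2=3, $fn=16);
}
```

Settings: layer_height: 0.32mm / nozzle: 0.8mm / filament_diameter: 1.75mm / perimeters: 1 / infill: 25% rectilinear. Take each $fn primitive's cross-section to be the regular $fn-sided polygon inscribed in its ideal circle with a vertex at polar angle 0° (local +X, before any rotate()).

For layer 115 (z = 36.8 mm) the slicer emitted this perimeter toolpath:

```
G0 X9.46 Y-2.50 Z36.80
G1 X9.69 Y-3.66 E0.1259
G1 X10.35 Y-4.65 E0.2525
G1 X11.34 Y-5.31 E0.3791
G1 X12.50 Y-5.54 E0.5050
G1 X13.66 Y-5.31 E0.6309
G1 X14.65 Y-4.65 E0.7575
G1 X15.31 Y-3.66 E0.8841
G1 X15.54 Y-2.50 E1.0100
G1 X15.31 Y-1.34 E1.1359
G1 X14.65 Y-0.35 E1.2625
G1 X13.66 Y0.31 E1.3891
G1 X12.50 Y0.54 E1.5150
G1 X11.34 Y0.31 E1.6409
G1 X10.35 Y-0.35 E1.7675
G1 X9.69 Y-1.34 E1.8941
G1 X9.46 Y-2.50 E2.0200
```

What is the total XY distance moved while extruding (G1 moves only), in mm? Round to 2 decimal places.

18.98 mm

Sum the Euclidean lengths of each G1 segment: total = 18.98 mm.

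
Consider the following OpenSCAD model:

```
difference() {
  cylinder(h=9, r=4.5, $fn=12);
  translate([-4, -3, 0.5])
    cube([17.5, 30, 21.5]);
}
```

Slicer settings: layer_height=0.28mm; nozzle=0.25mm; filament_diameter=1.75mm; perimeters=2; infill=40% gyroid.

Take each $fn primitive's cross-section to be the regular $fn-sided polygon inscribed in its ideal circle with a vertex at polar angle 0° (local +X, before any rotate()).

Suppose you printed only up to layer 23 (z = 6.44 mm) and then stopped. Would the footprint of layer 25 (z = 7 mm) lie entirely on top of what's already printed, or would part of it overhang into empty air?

Compare the two slices. At z = 6.44: the r=4.5 cylinder gives a regular 12-gon of circumradius 4.5 (constant along its height) (area = (12/2)·4.500²·sin(360°/12) = 60.75 mm²); the 17.5×30 cube at (-4, -3) contributes its full rectangle (area 525.00 mm²); After the difference (first − rest): starting from the r=4.5 cylinder (60.75 mm²), the 17.5×30 cube at (-4, -3) partially overlaps it — only the 53.62 mm² overlap (of its 525.00 mm²) is removed, clipping the outline — area = 7.13 mm². At z = 7: the r=4.5 cylinder gives a regular 12-gon of circumradius 4.5 (constant along its height) (area = (12/2)·4.500²·sin(360°/12) = 60.75 mm²); the cube at (-4, -3) (footprint 17.5×30) is included at this height (area 525.00 mm²); Subtracting the remaining from the first: starting from the r=4.5 cylinder (60.75 mm²), the 17.5×30 cube at (-4, -3) partially overlaps it — only the 53.62 mm² overlap (of its 525.00 mm²) is removed, clipping the outline — area = 7.13 mm². Checking containment: the cross-section at z = 7 is a subset of the cross-section at z = 6.44.

entirely on top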